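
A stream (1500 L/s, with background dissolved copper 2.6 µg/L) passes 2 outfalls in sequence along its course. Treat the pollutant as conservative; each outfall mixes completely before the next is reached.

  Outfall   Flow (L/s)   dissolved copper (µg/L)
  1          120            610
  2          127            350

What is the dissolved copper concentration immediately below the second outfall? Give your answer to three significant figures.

After outfall 1: Q = 1500 + 120.0 = 1620 L/s; C = (1500·2.600 + 120.0·610.0)/1620 = 47.59 µg/L.
After outfall 2: Q = 1620 + 127.0 = 1747 L/s; C = (1620·47.59 + 127.0·350.0)/1747 = 69.58 µg/L.

69.6 µg/L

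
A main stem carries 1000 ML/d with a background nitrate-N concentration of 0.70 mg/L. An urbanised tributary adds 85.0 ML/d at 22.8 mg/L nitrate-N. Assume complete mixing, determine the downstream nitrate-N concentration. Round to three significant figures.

Conservation of mass: C = (1000·0.7000 + 85.00·22.80) / 1085 = 2638/1085 = 2.431 mg/L.

2.43 mg/L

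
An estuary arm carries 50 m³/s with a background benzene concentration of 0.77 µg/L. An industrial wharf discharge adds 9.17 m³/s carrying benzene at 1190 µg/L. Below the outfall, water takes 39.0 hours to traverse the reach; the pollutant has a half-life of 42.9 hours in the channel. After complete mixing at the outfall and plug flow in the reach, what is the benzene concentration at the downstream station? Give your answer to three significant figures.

98.6 µg/L

Mass balance: C = (50.00·0.7700 + 9.170·1190) / 59.17 = 10950/59.17 = 185.1 µg/L.
Half-life 42.9 h → k = ln 2 / 42.9 = 0.01616 h⁻¹ = 0.3878 d⁻¹.
First-order decay: C = 185.1·exp(−k·t) = 185.1·0.5325 = 98.56 µg/L.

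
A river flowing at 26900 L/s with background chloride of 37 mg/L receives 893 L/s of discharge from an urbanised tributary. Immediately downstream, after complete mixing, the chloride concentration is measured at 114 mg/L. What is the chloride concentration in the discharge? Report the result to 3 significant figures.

2430 mg/L

Mass balance: 26900·37.00 + 893.0·Cₑ = 27790·114.0
→ Cₑ = (27790·114.0 − 26900·37.00) / 893.0 = 2433 mg/L.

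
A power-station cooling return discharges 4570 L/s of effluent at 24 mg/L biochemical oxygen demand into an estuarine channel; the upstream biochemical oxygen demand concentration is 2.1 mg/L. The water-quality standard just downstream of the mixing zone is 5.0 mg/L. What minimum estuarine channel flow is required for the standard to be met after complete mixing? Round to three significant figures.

29900 L/s

Set C_mix = 5.0: (Q·2.100 + 4570·24.00) / (Q + 4570) = 5.0
→ Q = 4570·(24.00 − 5.0)/(5.0 − 2.100) = 29940 L/s.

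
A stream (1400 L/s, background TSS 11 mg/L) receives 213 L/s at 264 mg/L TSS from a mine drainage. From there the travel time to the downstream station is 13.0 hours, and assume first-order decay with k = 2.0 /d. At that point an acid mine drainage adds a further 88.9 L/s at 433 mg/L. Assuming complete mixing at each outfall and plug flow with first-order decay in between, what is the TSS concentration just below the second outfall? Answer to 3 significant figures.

Flow-weighted average: C = (1400·11.00 + 213.0·264.0) / 1613 = 71630/1613 = 44.41 mg/L; combined flow 1613 L/s.
Decay over the reach: 44.41·exp(−kt) = 44.41·0.3385 = 15.03 mg/L.
At the second outfall, C = (1613·15.03 + 88.90·433.0) / (1613 + 88.90) = 36.86 mg/L.

36.9 mg/L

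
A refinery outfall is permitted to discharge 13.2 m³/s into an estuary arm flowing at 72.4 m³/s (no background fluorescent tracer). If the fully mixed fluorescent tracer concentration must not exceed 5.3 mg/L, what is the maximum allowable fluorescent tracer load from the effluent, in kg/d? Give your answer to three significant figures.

Mass balance at the limit: 72.40·0 + 13.20·Cₑ = 85.60·5.3 → Cₑ = 34.37 mg/L.
Load = 13.20 m³/s × 34.37 g/m³ × 86 400 s/d = 39200 kg/d.

39200 kg/d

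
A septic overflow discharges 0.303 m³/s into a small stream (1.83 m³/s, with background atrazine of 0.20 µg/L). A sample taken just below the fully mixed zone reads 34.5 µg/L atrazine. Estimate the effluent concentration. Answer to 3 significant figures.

242 µg/L

Mass balance: 1.830·0.2000 + 0.3030·Cₑ = 2.133·34.50
→ Cₑ = (2.133·34.50 − 1.830·0.2000) / 0.3030 = 241.7 µg/L.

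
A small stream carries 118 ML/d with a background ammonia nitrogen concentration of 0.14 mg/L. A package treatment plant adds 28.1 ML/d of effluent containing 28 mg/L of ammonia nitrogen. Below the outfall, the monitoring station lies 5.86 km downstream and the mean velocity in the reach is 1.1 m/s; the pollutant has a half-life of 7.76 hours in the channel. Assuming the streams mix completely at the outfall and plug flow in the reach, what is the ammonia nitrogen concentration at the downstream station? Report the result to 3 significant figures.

4.82 mg/L

Flow-weighted average: C = (118.0·0.1400 + 28.10·28.00) / 146.1 = 803.3/146.1 = 5.498 mg/L.
Travel time t = 5.86·1000 / 1.1 = 5327 s = 1.480 h.
Half-life 7.76 h → k = ln 2 / 7.76 = 0.08932 h⁻¹ = 2.144 d⁻¹.
After decay, C = 5.498 × e^(−kt) = 5.498 × 0.8762 = 4.818 mg/L.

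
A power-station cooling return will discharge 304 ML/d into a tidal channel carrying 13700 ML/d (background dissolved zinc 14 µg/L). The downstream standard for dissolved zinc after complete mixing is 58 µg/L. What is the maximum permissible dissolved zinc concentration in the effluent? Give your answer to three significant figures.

At the limit, (Qr·Cr + Qe·Cₑ)/(Qr + Qe) = 58:
Cₑ = (14000·58 − 13700·14.00) / 304.0 = 2041 µg/L.

2040 µg/L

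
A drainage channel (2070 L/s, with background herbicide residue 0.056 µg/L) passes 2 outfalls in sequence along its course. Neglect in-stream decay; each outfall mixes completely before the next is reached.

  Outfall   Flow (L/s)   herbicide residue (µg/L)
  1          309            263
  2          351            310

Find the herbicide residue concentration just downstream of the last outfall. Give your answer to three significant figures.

69.7 µg/L

Below outfall 1: Q → 2379 L/s, C = (2070·0.05600 + 309.0·263.0)/2379 = 34.21 µg/L.
Below outfall 2: Q → 2730 L/s, C = (2379·34.21 + 351.0·310.0)/2730 = 69.67 µg/L.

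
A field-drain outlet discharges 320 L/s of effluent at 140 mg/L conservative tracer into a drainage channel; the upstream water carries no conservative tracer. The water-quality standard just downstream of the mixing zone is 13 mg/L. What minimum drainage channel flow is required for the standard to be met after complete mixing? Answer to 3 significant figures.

Set C_mix = 13: (Q·0 + 320.0·140.0) / (Q + 320.0) = 13
→ Q = 320.0·(140.0 − 13)/(13 − 0) = 3126 L/s.

3130 L/s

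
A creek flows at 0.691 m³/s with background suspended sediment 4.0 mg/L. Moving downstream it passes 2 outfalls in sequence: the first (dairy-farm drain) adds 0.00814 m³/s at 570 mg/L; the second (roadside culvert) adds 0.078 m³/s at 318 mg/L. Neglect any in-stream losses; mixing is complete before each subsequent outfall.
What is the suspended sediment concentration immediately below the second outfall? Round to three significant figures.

Outfall 1: combined Q = 0.6991 m³/s; C = (0.6910·4.000 + 0.008140·570.0)/0.6991 = 10.59 mg/L.
Outfall 2: combined Q = 0.7771 m³/s; C = (0.6991·10.59 + 0.07800·318.0)/0.7771 = 41.44 mg/L.

41.4 mg/L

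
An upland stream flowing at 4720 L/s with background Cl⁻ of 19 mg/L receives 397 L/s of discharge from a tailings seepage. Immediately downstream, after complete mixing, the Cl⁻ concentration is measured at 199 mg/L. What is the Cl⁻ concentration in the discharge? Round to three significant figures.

2340 mg/L

Mass balance: 4720·19.00 + 397.0·Cₑ = 5117·199.0
→ Cₑ = (5117·199.0 − 4720·19.00) / 397.0 = 2339 mg/L.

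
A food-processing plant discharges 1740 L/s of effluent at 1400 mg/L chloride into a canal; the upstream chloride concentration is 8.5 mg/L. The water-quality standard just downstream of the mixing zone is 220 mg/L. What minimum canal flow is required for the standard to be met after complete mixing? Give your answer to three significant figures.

Set C_mix = 220: (Q·8.500 + 1740·1400) / (Q + 1740) = 220
→ Q = 1740·(1400 − 220)/(220 − 8.500) = 9708 L/s.

9710 L/s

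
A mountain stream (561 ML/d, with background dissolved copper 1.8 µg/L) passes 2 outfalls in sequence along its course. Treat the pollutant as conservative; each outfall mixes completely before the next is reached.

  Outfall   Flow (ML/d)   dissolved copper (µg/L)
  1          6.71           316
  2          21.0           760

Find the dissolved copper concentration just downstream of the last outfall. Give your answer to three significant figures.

32.4 µg/L

After outfall 1: Q = 561.0 + 6.710 = 567.7 ML/d; C = (561.0·1.800 + 6.710·316.0)/567.7 = 5.514 µg/L.
After outfall 2: Q = 567.7 + 21.00 = 588.7 ML/d; C = (567.7·5.514 + 21.00·760.0)/588.7 = 32.43 µg/L.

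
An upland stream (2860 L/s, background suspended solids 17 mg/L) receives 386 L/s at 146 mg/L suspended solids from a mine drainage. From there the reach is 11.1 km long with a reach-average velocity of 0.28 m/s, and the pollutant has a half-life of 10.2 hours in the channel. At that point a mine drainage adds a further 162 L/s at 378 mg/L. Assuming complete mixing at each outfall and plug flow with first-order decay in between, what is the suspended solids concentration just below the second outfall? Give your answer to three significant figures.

32.5 mg/L

After mixing, C = (2860·17.00 + 386.0·146.0) / 3246 = 105000/3246 = 32.34 mg/L; combined flow 3246 L/s.
Travel time t = 11.1·1000 / 0.28 = 39640 s = 11.01 h.
Half-life 10.2 h → k = ln 2 / 10.2 = 0.06796 h⁻¹ = 1.631 d⁻¹.
After decay, C = 32.34 × e^(−kt) = 32.34 × 0.4732 = 15.30 mg/L.
Second outfall: C = (3246·15.30 + 162.0·378.0)/3408 = 32.54 mg/L.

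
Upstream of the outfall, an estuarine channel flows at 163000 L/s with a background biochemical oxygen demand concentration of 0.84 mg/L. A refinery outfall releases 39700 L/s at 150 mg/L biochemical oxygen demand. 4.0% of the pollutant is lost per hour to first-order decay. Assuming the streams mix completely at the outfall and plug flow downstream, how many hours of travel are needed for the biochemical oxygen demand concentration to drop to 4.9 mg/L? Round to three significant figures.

Mixed concentration C = ΣQC/ΣQ = (163000·0.8400 + 39700·150.0) / 202700 = 6092000/202700 = 30.05 mg/L.
4.0%/h lost → k = −ln(1 − 0.04) = 0.04082 h⁻¹.
30.05·exp(−k·t) = 4.9 → t = ln(30.05/4.9)/k = 160000 s = 44.43 h.

44.4 h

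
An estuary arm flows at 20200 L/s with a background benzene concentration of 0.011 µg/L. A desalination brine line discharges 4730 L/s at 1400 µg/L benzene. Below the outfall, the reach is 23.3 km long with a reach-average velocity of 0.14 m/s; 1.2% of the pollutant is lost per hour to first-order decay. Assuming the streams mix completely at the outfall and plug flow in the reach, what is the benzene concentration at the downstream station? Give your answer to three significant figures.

152 µg/L

Conservation of mass: C = (20200·0.01100 + 4730·1400) / 24930 = 6622000/24930 = 265.6 µg/L.
Travel time t = 23.3·1000 / 0.14 = 166400 s = 46.23 h.
1.2%/h lost → k = −ln(1 − 0.012) = 0.01207 h⁻¹.
First-order decay: C = 265.6·exp(−k·t) = 265.6·0.5723 = 152.0 µg/L.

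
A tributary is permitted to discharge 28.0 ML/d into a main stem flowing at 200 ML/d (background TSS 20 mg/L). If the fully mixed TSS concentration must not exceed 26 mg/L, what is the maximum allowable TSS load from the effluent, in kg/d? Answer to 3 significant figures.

1930 kg/d

Mass balance at the limit: 200.0·20.00 + 28.00·Cₑ = 228.0·26 → Cₑ = 68.86 mg/L.
28.00 ML/d = 0.3241 m³/s. Load = 0.3241 m³/s × 68.86 g/m³ × 86 400 s/d = 1928 kg/d.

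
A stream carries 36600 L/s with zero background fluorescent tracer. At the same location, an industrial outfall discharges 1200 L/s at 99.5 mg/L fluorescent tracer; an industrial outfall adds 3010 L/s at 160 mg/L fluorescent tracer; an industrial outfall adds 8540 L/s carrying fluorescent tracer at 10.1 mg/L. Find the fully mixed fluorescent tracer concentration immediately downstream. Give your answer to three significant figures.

13.9 mg/L

Mass balance: C = (36600·0 + 1200·99.50 + 3010·160.0 + 8540·10.10) / 49350 = 687300/49350 = 13.93 mg/L.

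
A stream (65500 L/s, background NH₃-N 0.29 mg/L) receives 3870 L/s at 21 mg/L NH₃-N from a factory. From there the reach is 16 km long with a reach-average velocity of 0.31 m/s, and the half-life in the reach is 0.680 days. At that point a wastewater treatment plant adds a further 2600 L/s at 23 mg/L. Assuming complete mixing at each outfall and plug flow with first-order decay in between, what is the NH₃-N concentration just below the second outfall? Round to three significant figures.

1.59 mg/L

Flow-weighted average: C = (65500·0.2900 + 3870·21.00) / 69370 = 100300/69370 = 1.445 mg/L; combined flow 69370 L/s.
Travel time t = 16·1000 / 0.31 = 51610 s = 14.34 h.
Half-life 0.680 d → k = ln 2 / 0.680 = 1.019 d⁻¹.
After decay, C = 1.445 × e^(−kt) = 1.445 × 0.5439 = 0.7862 mg/L.
Second outfall: C = (69370·0.7862 + 2600·23.00)/71970 = 1.589 mg/L.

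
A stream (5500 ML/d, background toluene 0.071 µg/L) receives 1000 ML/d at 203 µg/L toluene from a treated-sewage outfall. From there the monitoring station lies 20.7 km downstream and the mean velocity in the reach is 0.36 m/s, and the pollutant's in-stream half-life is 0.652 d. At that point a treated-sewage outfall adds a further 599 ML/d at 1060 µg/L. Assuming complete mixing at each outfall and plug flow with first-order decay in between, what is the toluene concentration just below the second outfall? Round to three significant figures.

104 µg/L

Mass balance: C = (5500·0.07100 + 1000·203.0) / 6500 = 203400/6500 = 31.29 µg/L; combined flow 6500 ML/d.
Travel time t = 20.7·1000 / 0.36 = 57500 s = 15.97 h.
Half-life 0.652 d → k = ln 2 / 0.652 = 1.063 d⁻¹.
After decay, C = 31.29 × e^(−kt) = 31.29 × 0.4929 = 15.42 µg/L.
At the second outfall, C = (6500·15.42 + 599.0·1060) / (6500 + 599.0) = 103.6 µg/L.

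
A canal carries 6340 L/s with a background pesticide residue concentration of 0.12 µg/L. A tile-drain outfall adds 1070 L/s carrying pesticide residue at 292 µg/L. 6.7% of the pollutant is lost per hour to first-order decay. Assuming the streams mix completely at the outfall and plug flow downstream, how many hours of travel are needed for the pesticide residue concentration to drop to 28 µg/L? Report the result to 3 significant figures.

Flow-weighted average: C = (6340·0.1200 + 1070·292.0) / 7410 = 313200/7410 = 42.27 µg/L.
6.7%/h lost → k = −ln(1 − 0.067) = 0.06935 h⁻¹.
42.27·exp(−k·t) = 28 → t = ln(42.27/28)/k = 21380 s = 5.938 h.

5.94 h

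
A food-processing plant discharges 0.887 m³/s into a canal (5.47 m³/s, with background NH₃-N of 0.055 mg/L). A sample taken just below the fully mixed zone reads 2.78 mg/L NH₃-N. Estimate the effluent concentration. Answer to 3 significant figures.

Mass balance: 5.470·0.05500 + 0.8870·Cₑ = 6.357·2.780
→ Cₑ = (6.357·2.780 − 5.470·0.05500) / 0.8870 = 19.58 mg/L.

19.6 mg/L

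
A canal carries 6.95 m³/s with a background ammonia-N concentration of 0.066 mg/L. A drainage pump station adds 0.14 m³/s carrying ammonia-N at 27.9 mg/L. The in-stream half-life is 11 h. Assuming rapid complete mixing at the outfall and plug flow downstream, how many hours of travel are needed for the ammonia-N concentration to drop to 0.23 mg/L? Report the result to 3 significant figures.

Mass balance: C = (6.950·0.06600 + 0.1400·27.90) / 7.090 = 4.365/7.090 = 0.6156 mg/L.
Half-life 11 h → k = ln 2 / 11 = 0.06301 h⁻¹ = 1.512 d⁻¹.
0.6156·exp(−k·t) = 0.23 → t = ln(0.6156/0.23)/k = 56250 s = 15.62 h.

15.6 h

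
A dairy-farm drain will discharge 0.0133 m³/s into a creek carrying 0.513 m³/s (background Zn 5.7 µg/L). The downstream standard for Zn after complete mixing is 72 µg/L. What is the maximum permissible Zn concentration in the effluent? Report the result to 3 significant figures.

2630 µg/L

At the limit, (Qr·Cr + Qe·Cₑ)/(Qr + Qe) = 72:
Cₑ = (0.5263·72 − 0.5130·5.700) / 0.01330 = 2629 µg/L.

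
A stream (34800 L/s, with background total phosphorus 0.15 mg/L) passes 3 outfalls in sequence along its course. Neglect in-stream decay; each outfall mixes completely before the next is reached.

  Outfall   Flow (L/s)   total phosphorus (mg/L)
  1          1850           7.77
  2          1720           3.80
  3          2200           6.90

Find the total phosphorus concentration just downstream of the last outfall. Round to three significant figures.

After outfall 1: Q = 34800 + 1850 = 36650 L/s; C = (34800·0.1500 + 1850·7.770)/36650 = 0.5346 mg/L.
After outfall 2: Q = 36650 + 1720 = 38370 L/s; C = (36650·0.5346 + 1720·3.800)/38370 = 0.6810 mg/L.
After outfall 3: Q = 38370 + 2200 = 40570 L/s; C = (38370·0.6810 + 2200·6.900)/40570 = 1.018 mg/L.

1.02 mg/L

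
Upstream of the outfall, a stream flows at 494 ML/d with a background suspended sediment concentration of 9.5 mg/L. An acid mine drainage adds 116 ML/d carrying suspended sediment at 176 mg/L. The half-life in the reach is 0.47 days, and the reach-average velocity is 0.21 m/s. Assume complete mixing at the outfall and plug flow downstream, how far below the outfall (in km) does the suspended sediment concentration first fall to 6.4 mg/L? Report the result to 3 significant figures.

Flow-weighted average: C = (494.0·9.500 + 116.0·176.0) / 610.0 = 25110/610.0 = 41.16 mg/L.
Half-life 0.47 d → k = ln 2 / 0.47 = 1.475 d⁻¹.
Set 41.16·exp(−k·t) = 6.4 → t = ln(41.16/6.4)/k = 109000 s = 30.29 h.
Distance = v·t = 0.21·109000 = 22900 m = 22.90 km.

22.9 km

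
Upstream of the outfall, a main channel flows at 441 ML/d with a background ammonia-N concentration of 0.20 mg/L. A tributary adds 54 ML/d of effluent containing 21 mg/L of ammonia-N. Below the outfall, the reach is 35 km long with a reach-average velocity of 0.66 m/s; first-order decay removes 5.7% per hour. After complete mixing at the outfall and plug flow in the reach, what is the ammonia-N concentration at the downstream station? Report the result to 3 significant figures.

1.04 mg/L

Flow-weighted average: C = (441.0·0.2000 + 54.00·21.00) / 495.0 = 1222/495.0 = 2.469 mg/L.
Travel time t = 35·1000 / 0.66 = 53030 s = 14.73 h.
5.7%/h lost → k = −ln(1 − 0.057) = 0.05869 h⁻¹.
Applying C = C₀e^(−kt): 2.469 × 0.4213 = 1.040 mg/L.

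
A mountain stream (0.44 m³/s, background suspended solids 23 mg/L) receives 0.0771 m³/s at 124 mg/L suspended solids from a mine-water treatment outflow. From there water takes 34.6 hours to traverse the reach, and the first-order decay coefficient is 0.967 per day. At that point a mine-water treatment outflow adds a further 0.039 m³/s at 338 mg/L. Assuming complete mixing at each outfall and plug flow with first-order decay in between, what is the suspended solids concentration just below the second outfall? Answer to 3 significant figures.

Conservation of mass: C = (0.4400·23.00 + 0.07710·124.0) / 0.5171 = 19.68/0.5171 = 38.06 mg/L; combined flow 0.5171 m³/s.
Applying C = C₀e^(−kt): 38.06 × 0.2481 = 9.441 mg/L.
Second outfall: C = (0.5171·9.441 + 0.03900·338.0)/0.5561 = 32.48 mg/L.

32.5 mg/L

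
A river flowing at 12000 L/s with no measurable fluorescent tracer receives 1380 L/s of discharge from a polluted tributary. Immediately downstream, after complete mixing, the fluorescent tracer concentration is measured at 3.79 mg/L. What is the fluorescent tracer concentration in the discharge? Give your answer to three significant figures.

36.7 mg/L

Mass balance: 12000·0 + 1380·Cₑ = 13380·3.790
→ Cₑ = (13380·3.790 − 12000·0) / 1380 = 36.75 mg/L.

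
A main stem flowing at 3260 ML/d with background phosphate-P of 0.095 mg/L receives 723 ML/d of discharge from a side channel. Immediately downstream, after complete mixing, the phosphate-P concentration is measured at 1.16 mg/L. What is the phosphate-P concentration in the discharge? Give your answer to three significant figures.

5.96 mg/L

Mass balance: 3260·0.09500 + 723.0·Cₑ = 3983·1.160
→ Cₑ = (3983·1.160 − 3260·0.09500) / 723.0 = 5.962 mg/L.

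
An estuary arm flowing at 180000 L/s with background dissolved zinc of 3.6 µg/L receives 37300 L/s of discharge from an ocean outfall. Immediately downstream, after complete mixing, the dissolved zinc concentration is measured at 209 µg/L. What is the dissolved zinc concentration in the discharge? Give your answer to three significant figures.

1200 µg/L

Mass balance: 180000·3.600 + 37300·Cₑ = 217300·209.0
→ Cₑ = (217300·209.0 − 180000·3.600) / 37300 = 1200 µg/L.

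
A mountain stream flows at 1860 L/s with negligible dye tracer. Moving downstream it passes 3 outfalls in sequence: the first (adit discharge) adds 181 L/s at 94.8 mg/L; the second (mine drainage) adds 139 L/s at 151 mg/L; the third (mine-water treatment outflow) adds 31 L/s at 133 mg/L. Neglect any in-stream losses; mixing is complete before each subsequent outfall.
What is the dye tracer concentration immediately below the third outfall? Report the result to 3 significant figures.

19.1 mg/L

After outfall 1: Q = 1860 + 181.0 = 2041 L/s; C = (1860·0 + 181.0·94.80)/2041 = 8.407 mg/L.
After outfall 2: Q = 2041 + 139.0 = 2180 L/s; C = (2041·8.407 + 139.0·151.0)/2180 = 17.50 mg/L.
After outfall 3: Q = 2180 + 31.00 = 2211 L/s; C = (2180·17.50 + 31.00·133.0)/2211 = 19.12 mg/L.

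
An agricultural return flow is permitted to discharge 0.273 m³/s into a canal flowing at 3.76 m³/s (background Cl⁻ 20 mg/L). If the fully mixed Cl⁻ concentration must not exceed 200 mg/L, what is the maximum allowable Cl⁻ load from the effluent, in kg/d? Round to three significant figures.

63200 kg/d

Mass balance at the limit: 3.760·20.00 + 0.2730·Cₑ = 4.033·200 → Cₑ = 2679 mg/L.
Load = 0.2730 m³/s × 2679 g/m³ × 86 400 s/d = 63190 kg/d.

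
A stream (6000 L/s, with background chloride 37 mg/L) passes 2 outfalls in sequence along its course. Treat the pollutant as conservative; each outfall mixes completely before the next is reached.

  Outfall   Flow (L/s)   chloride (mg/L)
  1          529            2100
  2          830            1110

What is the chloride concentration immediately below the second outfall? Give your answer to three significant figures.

306 mg/L

Outfall 1: combined Q = 6529 L/s; C = (6000·37.00 + 529.0·2100)/6529 = 204.2 mg/L.
Outfall 2: combined Q = 7359 L/s; C = (6529·204.2 + 830.0·1110)/7359 = 306.3 mg/L.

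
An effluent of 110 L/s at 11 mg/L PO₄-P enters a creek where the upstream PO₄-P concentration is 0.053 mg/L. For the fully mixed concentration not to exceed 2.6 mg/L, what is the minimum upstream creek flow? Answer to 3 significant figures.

Set C_mix = 2.6: (Q·0.05300 + 110.0·11.00) / (Q + 110.0) = 2.6
→ Q = 110.0·(11.00 − 2.6)/(2.6 − 0.05300) = 362.8 L/s.

363 L/s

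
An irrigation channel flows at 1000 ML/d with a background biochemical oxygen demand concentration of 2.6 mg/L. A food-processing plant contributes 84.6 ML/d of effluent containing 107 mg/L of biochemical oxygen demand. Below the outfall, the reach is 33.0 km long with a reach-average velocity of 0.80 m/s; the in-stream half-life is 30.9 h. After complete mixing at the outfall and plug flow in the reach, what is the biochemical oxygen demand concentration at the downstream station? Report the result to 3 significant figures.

8.31 mg/L

Mass balance: C = (1000·2.600 + 84.60·107.0) / 1085 = 11650/1085 = 10.74 mg/L.
Travel time t = 33.0·1000 / 0.80 = 41250 s = 11.46 h.
Half-life 30.9 h → k = ln 2 / 30.9 = 0.02243 h⁻¹ = 0.5384 d⁻¹.
After decay, C = 10.74 × e^(−kt) = 10.74 × 0.7733 = 8.308 mg/L.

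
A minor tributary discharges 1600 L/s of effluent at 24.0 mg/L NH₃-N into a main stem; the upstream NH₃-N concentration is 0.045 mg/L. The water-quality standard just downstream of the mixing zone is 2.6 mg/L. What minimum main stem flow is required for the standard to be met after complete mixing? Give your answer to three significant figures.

Set C_mix = 2.6: (Q·0.04500 + 1600·24.00) / (Q + 1600) = 2.6
→ Q = 1600·(24.00 − 2.6)/(2.6 − 0.04500) = 13400 L/s.

13400 L/s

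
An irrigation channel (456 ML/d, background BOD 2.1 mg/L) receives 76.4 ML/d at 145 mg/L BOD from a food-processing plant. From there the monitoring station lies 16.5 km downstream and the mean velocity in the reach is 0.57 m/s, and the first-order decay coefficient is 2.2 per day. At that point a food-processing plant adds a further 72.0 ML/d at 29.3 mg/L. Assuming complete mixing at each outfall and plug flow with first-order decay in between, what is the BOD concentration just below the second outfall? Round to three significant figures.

13.0 mg/L

After mixing, C = (456.0·2.100 + 76.40·145.0) / 532.4 = 12040/532.4 = 22.61 mg/L; combined flow 532.4 ML/d.
Travel time t = 16.5·1000 / 0.57 = 28950 s = 8.041 h.
Applying C = C₀e^(−kt): 22.61 × 0.4785 = 10.82 mg/L.
At the second outfall, C = (532.4·10.82 + 72.00·29.30) / (532.4 + 72.00) = 13.02 mg/L.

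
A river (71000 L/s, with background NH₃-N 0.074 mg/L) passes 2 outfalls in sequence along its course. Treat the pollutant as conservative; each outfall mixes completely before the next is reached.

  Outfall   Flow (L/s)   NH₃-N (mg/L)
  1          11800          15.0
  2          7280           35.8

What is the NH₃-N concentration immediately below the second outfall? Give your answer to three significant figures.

4.92 mg/L

Outfall 1: combined Q = 82800 L/s; C = (71000·0.07400 + 11800·15.00)/82800 = 2.201 mg/L.
Outfall 2: combined Q = 90080 L/s; C = (82800·2.201 + 7280·35.80)/90080 = 4.916 mg/L.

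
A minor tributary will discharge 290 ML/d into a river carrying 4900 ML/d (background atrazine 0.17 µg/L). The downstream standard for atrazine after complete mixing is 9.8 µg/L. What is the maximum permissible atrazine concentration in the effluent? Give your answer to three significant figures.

173 µg/L

At the limit, (Qr·Cr + Qe·Cₑ)/(Qr + Qe) = 9.8:
Cₑ = (5190·9.8 − 4900·0.1700) / 290.0 = 172.5 µg/L.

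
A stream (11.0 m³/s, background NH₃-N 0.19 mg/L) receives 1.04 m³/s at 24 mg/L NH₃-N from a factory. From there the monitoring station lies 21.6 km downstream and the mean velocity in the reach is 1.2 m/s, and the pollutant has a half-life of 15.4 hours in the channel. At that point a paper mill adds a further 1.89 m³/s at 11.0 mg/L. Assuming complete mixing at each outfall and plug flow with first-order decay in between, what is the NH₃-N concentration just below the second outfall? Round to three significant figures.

Conservation of mass: C = (11.00·0.1900 + 1.040·24.00) / 12.04 = 27.05/12.04 = 2.247 mg/L; combined flow 12.04 m³/s.
Travel time t = 21.6·1000 / 1.2 = 18000 s = 5.000 h.
Half-life 15.4 h → k = ln 2 / 15.4 = 0.04501 h⁻¹ = 1.080 d⁻¹.
First-order decay: C = 2.247·exp(−k·t) = 2.247·0.7985 = 1.794 mg/L.
Second outfall: C = (12.04·1.794 + 1.890·11.00)/13.93 = 3.043 mg/L.

3.04 mg/L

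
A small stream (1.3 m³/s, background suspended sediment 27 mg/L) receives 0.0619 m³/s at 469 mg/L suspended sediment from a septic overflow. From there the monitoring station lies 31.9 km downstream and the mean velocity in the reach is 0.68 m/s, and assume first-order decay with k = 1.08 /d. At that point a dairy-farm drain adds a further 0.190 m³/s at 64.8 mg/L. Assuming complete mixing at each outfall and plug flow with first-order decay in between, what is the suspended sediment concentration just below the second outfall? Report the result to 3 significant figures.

Conservation of mass: C = (1.300·27.00 + 0.06190·469.0) / 1.362 = 64.13/1.362 = 47.09 mg/L; combined flow 1.362 m³/s.
Travel time t = 31.9·1000 / 0.68 = 46910 s = 13.03 h.
After decay, C = 47.09 × e^(−kt) = 47.09 × 0.5563 = 26.20 mg/L.
Second outfall: C = (1.362·26.20 + 0.1900·64.80)/1.552 = 30.92 mg/L.

30.9 mg/L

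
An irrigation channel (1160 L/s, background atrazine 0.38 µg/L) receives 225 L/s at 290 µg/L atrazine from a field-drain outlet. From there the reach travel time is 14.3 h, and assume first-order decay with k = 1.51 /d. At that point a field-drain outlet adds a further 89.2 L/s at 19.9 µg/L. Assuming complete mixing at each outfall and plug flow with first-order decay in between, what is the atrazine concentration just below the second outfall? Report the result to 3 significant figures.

19.3 µg/L

Conservation of mass: C = (1160·0.3800 + 225.0·290.0) / 1385 = 65690/1385 = 47.43 µg/L; combined flow 1385 L/s.
After decay, C = 47.43 × e^(−kt) = 47.43 × 0.4067 = 19.29 µg/L.
Second outfall: C = (1385·19.29 + 89.20·19.90)/1474 = 19.33 µg/L.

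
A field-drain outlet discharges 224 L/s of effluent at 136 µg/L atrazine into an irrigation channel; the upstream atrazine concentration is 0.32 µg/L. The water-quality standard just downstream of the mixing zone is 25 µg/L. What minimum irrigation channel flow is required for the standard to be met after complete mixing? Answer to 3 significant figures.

1010 L/s

Set C_mix = 25: (Q·0.3200 + 224.0·136.0) / (Q + 224.0) = 25
→ Q = 224.0·(136.0 − 25)/(25 − 0.3200) = 1007 L/s.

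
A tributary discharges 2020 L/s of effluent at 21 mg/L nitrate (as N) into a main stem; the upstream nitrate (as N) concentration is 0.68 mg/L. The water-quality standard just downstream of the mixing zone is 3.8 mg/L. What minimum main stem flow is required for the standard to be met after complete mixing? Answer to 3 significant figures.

Set C_mix = 3.8: (Q·0.6800 + 2020·21.00) / (Q + 2020) = 3.8
→ Q = 2020·(21.00 − 3.8)/(3.8 − 0.6800) = 11140 L/s.

11100 L/s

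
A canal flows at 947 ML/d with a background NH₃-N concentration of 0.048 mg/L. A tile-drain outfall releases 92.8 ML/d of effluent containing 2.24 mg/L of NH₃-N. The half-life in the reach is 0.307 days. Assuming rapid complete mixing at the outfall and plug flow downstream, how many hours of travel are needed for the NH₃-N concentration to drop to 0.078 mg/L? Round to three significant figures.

Mass balance: C = (947.0·0.04800 + 92.80·2.240) / 1040 = 253.3/1040 = 0.2436 mg/L.
Half-life 0.307 d → k = ln 2 / 0.307 = 2.258 d⁻¹.
0.2436·exp(−k·t) = 0.078 → t = ln(0.2436/0.078)/k = 43580 s = 12.11 h.

12.1 h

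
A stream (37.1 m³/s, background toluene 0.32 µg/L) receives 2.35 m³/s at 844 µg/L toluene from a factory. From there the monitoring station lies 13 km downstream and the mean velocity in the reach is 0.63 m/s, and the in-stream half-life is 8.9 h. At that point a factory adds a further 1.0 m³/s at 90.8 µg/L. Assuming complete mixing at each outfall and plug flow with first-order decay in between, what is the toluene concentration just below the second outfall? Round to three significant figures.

Mass balance: C = (37.10·0.3200 + 2.350·844.0) / 39.45 = 1995/39.45 = 50.58 µg/L; combined flow 39.45 m³/s.
Travel time t = 13·1000 / 0.63 = 20630 s = 5.732 h.
Half-life 8.9 h → k = ln 2 / 8.9 = 0.07788 h⁻¹ = 1.869 d⁻¹.
First-order decay: C = 50.58·exp(−k·t) = 50.58·0.6399 = 32.37 µg/L.
At the second outfall, C = (39.45·32.37 + 1.000·90.80) / (39.45 + 1.000) = 33.81 µg/L.

33.8 µg/L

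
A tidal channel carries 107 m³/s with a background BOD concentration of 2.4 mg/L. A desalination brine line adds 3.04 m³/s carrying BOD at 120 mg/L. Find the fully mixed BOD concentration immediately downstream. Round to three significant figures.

Flow-weighted average: C = (107.0·2.400 + 3.040·120.0) / 110.0 = 621.6/110.0 = 5.649 mg/L.

5.65 mg/L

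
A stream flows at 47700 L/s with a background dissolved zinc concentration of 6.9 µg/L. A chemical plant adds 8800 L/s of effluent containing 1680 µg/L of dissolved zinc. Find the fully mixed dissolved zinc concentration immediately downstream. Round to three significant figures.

267 µg/L

Flow-weighted average: C = (47700·6.900 + 8800·1680) / 56500 = 15110000/56500 = 267.5 µg/L.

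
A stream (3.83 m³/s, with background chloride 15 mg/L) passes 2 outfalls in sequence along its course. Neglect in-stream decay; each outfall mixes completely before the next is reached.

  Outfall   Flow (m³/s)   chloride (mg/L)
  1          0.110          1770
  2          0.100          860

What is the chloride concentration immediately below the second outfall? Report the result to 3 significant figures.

83.7 mg/L

After outfall 1: Q = 3.830 + 0.1100 = 3.940 m³/s; C = (3.830·15.00 + 0.1100·1770)/3.940 = 64.00 mg/L.
After outfall 2: Q = 3.940 + 0.1000 = 4.040 m³/s; C = (3.940·64.00 + 0.1000·860.0)/4.040 = 83.70 mg/L.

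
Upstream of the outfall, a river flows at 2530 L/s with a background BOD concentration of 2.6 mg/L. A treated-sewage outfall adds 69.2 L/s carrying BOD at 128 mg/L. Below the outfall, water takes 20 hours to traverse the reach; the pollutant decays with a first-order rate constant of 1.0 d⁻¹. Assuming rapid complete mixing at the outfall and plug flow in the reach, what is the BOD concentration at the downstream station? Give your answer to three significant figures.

After mixing, C = (2530·2.600 + 69.20·128.0) / 2599 = 15440/2599 = 5.939 mg/L.
After decay, C = 5.939 × e^(−kt) = 5.939 × 0.4346 = 2.581 mg/L.

2.58 mg/L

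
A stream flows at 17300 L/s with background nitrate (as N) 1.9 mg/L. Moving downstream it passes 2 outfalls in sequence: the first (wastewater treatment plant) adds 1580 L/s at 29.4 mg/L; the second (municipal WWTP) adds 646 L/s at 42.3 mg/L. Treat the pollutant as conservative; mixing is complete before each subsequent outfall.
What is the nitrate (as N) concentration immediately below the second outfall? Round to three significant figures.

5.46 mg/L

Outfall 1: combined Q = 18880 L/s; C = (17300·1.900 + 1580·29.40)/18880 = 4.201 mg/L.
Outfall 2: combined Q = 19530 L/s; C = (18880·4.201 + 646.0·42.30)/19530 = 5.462 mg/L.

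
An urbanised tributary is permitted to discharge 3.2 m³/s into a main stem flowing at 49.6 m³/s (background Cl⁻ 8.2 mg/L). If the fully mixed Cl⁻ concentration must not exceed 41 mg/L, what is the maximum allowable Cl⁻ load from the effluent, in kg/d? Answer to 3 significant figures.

152000 kg/d

Mass balance at the limit: 49.60·8.200 + 3.200·Cₑ = 52.80·41 → Cₑ = 549.4 mg/L.
Load = 3.200 m³/s × 549.4 g/m³ × 86 400 s/d = 151900 kg/d.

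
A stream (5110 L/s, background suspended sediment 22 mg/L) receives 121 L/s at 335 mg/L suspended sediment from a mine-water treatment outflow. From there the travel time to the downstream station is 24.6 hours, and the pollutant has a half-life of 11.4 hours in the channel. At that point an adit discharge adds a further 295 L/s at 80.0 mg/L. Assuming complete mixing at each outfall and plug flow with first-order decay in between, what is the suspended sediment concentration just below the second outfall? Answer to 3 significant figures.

Mass balance: C = (5110·22.00 + 121.0·335.0) / 5231 = 153000/5231 = 29.24 mg/L; combined flow 5231 L/s.
Half-life 11.4 h → k = ln 2 / 11.4 = 0.06080 h⁻¹ = 1.459 d⁻¹.
Applying C = C₀e^(−kt): 29.24 × 0.2241 = 6.552 mg/L.
Second outfall: C = (5231·6.552 + 295.0·80.00)/5526 = 10.47 mg/L.

10.5 mg/L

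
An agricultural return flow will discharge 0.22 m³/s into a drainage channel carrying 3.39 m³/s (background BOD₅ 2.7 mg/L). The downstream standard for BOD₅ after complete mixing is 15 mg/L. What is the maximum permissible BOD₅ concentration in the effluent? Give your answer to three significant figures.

At the limit, (Qr·Cr + Qe·Cₑ)/(Qr + Qe) = 15:
Cₑ = (3.610·15 − 3.390·2.700) / 0.2200 = 204.5 mg/L.

205 mg/L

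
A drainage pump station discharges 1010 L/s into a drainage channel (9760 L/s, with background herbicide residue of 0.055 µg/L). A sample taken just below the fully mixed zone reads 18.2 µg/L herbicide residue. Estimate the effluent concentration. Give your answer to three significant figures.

194 µg/L

Mass balance: 9760·0.05500 + 1010·Cₑ = 10770·18.20
→ Cₑ = (10770·18.20 − 9760·0.05500) / 1010 = 193.5 µg/L.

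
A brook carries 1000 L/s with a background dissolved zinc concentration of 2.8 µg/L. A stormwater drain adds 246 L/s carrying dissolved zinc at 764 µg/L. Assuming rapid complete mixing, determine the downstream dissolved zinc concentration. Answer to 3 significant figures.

After mixing, C = (1000·2.800 + 246.0·764.0) / 1246 = 190700/1246 = 153.1 µg/L.

153 µg/L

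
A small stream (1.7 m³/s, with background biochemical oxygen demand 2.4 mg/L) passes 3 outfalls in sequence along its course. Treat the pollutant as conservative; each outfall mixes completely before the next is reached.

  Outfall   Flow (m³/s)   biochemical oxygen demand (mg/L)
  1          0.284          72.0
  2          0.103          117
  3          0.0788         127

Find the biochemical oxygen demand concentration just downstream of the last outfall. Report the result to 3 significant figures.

21.5 mg/L

Outfall 1: combined Q = 1.984 m³/s; C = (1.700·2.400 + 0.2840·72.00)/1.984 = 12.36 mg/L.
Outfall 2: combined Q = 2.087 m³/s; C = (1.984·12.36 + 0.1030·117.0)/2.087 = 17.53 mg/L.
Outfall 3: combined Q = 2.166 m³/s; C = (2.087·17.53 + 0.07880·127.0)/2.166 = 21.51 mg/L.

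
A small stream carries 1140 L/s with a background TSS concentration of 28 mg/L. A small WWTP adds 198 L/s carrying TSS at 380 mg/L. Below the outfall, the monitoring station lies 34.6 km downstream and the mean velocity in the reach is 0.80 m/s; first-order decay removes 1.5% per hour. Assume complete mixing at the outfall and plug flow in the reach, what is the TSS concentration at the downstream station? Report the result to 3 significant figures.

66.8 mg/L

Mass balance: C = (1140·28.00 + 198.0·380.0) / 1338 = 107200/1338 = 80.09 mg/L.
Travel time t = 34.6·1000 / 0.80 = 43250 s = 12.01 h.
1.5%/h lost → k = −ln(1 − 0.015) = 0.01511 h⁻¹.
First-order decay: C = 80.09·exp(−k·t) = 80.09·0.8340 = 66.79 mg/L.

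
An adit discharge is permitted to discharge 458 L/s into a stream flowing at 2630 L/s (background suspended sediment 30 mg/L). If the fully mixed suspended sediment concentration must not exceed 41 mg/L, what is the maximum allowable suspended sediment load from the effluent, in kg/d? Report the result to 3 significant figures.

4120 kg/d

Mass balance at the limit: 2630·30.00 + 458.0·Cₑ = 3088·41 → Cₑ = 104.2 mg/L.
458.0 L/s = 0.4580 m³/s. Load = 0.4580 m³/s × 104.2 g/m³ × 86 400 s/d = 4122 kg/d.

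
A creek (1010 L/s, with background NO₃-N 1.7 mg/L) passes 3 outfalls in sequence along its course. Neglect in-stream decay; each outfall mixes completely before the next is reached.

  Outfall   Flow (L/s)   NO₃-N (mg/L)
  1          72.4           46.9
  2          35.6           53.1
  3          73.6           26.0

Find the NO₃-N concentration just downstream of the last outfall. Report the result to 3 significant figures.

Outfall 1: combined Q = 1082 L/s; C = (1010·1.700 + 72.40·46.90)/1082 = 4.723 mg/L.
Outfall 2: combined Q = 1118 L/s; C = (1082·4.723 + 35.60·53.10)/1118 = 6.264 mg/L.
Outfall 3: combined Q = 1192 L/s; C = (1118·6.264 + 73.60·26.00)/1192 = 7.483 mg/L.

7.48 mg/L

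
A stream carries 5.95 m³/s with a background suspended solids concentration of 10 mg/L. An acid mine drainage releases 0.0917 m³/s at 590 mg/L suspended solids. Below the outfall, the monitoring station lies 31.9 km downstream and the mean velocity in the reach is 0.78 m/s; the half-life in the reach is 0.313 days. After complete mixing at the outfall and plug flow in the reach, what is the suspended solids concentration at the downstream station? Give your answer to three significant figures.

Conservation of mass: C = (5.950·10.00 + 0.09170·590.0) / 6.042 = 113.6/6.042 = 18.80 mg/L.
Travel time t = 31.9·1000 / 0.78 = 40900 s = 11.36 h.
Half-life 0.313 d → k = ln 2 / 0.313 = 2.215 d⁻¹.
After decay, C = 18.80 × e^(−kt) = 18.80 × 0.3506 = 6.591 mg/L.

6.59 mg/L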